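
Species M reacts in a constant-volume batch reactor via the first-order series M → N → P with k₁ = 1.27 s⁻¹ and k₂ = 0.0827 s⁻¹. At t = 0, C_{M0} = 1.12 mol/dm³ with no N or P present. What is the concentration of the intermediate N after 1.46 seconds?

For first-order series with pure M initially, C_N(t) = k₁C_{M0}/(k₂−k₁)·(e^(−k₁t) − e^(−k₂t)).
e^(−k₁t) = e^(−1.27×1.46) = e^(−1.854) = 0.1566; e^(−k₂t) = e^(−0.1207) = 0.8863.
C_N = 1.27×1.12/(0.0827−1.27) × (0.1566−0.8863) = (-1.198)×(-0.7297) = 0.8742 mol/dm³.

0.874 mol/dm³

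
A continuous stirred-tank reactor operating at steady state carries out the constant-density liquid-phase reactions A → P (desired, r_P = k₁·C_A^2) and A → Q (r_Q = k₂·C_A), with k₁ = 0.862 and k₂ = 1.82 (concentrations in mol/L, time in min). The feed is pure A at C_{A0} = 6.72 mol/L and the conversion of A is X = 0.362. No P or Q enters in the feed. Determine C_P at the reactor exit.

1.63 mol/L

Exit C_A = C_{A0}(1−X) = 6.72×0.638 = 4.287 mol/L.
Rates in a CSTR are evaluated at the outlet concentration: r_P = 0.862×4.287^2 = 15.84, r_Q = 1.82×4.287 = 7.803.
Fraction of consumed A going to P: r_P/(r_P+r_Q) = 0.6700.
C_P = 0.6700·C_{A0}·X = 0.6700×6.72×0.362 = 1.63 mol/L.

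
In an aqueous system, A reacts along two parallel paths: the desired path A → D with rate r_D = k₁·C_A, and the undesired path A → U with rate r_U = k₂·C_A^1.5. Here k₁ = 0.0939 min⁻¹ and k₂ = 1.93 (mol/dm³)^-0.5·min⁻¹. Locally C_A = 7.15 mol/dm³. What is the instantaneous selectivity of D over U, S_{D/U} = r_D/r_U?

S_{D/U} = r_D/r_U = (k₁·C_A)/(k₂·C_A^1.5) = (k₁/k₂)·C_A^-0.5.
= (0.0939×7.150) / (1.93×7.150^1.5) = 0.6714/36.90 = 0.0182.
The undesired path is higher order in A, so low C_A (CSTR or dilute feed) favours D.

0.0182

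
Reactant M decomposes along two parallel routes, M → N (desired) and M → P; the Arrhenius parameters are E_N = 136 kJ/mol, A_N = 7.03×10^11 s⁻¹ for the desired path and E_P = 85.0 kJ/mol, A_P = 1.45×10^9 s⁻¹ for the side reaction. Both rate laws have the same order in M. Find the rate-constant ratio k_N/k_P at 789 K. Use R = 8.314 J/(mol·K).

0.204

Since both paths have the same order in M, the concentration cancels and S_{N/P} = k_N/k_P = (A_N/A_P)·exp[(E_P−E_N)/(RT)].
(E_P−E_N)/(RT) = (85.0−136)×10³/(8.314×789) = -51000/6560 = -7.775.
k_N/k_P = (7.03×10^11/1.45×10^9)·exp(-7.775) = 484.8 × 4.202×10^-4 = 0.204.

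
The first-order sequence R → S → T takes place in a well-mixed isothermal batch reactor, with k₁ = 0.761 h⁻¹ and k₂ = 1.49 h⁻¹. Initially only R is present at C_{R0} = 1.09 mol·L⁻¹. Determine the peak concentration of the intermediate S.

0.276 mol·L⁻¹

At the optimum, C_{S,max}/C_{R0} = (k₁/k₂)^[k₂/(k₂−k₁)].
= (0.761/1.49)^(1.49/(1.49−0.761)) = (0.5107)^(2.044) = 0.2533.
C_{S,max} = 0.2533×1.09 = 0.276 mol·L⁻¹.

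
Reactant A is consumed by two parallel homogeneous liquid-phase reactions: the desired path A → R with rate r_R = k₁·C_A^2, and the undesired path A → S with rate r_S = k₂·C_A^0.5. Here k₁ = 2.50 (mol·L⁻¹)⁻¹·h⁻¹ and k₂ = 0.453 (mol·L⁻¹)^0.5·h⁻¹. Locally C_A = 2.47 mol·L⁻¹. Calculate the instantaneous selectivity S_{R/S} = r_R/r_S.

S_{R/S} = r_R/r_S = (k₁·C_A^2)/(k₂·C_A^0.5) = (k₁/k₂)·C_A^1.5.
= (2.50×2.470^2) / (0.453×2.470^0.5) = 15.25/0.7119 = 21.4.
Since the desired path is higher order in A, keeping C_A high (PFR or concentrated feed) favours R.

21.4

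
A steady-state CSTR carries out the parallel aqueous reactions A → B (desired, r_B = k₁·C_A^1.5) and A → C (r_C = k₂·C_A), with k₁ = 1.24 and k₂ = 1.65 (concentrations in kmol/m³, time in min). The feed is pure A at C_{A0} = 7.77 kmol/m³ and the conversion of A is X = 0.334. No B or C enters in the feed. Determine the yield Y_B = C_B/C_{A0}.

Exit C_A = C_{A0}(1−X) = 7.77×0.666 = 5.175 kmol/m³.
In a CSTR the entire volume is at exit conditions, so r_B = 1.24×5.175^1.5 = 14.60 and r_C = 1.65×5.175 = 8.538.
Fraction of consumed A going to B: r_B/(r_B+r_C) = 0.6309.
C_B = 0.6309·C_{A0}·X = 0.6309×7.77×0.334 = 1.64 kmol/m³; Y_B = C_B/C_{A0} = 0.211.

0.211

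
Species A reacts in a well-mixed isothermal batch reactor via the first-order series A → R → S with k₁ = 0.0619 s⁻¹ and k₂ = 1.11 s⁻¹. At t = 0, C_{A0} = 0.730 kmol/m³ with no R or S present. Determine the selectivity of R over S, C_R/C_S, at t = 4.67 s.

0.212

Solving the coupled first-order balances gives C_R(t) = [k₁/(k₂−k₁)]·C_{A0}·(e^(−k₁t) − e^(−k₂t)).
e^(−k₁t) = e^(−0.0619×4.67) = e^(−0.2891) = 0.7490; e^(−k₂t) = e^(−5.184) = 0.005607.
C_R = 0.0619×0.730/(1.11−0.0619) × (0.7490−0.005607) = 0.04311×0.7434 = 0.03205 kmol/m³.
C_A = C_{A0}e^(−k₁t) = 0.5467 kmol/m³, so C_S = C_{A0}−C_A−C_R = 0.1512 kmol/m³; C_R/C_S = 0.212.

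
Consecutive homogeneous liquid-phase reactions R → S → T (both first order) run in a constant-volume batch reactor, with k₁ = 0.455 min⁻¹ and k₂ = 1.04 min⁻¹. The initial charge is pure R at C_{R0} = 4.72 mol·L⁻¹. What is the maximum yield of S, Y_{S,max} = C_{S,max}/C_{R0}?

0.230

Evaluating C_S at t_opt = ln(k₂/k₁)/(k₂−k₁) gives C_{S,max}/C_{R0} = (k₁/k₂)^[k₂/(k₂−k₁)].
= (0.455/1.04)^(1.04/(1.04−0.455)) = (0.4375)^(1.778) = 0.2300.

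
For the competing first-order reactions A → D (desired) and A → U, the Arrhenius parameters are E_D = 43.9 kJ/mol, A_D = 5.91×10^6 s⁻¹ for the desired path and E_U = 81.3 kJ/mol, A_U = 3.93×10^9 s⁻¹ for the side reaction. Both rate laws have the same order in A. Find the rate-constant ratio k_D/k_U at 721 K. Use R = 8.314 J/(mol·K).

Since both paths have the same order in A, the concentration cancels and S_{D/U} = k_D/k_U = (A_D/A_U)·exp[(E_U−E_D)/(RT)].
(E_U−E_D)/(RT) = (81.3−43.9)×10³/(8.314×721) = 37400/5994 = 6.239.
k_D/k_U = (5.91×10^6/3.93×10^9)·exp(6.239) = 0.001504 × 512.4 = 0.771.
Since E_D < E_U, lowering the temperature improves selectivity toward D.

0.771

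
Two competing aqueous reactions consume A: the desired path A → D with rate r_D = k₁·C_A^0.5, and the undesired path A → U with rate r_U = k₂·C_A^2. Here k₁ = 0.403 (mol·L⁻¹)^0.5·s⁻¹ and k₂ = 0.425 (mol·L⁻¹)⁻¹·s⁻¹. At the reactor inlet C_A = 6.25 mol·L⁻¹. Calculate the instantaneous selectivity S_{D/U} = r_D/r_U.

S_{D/U} = r_D/r_U = (k₁·C_A^0.5)/(k₂·C_A^2) = (k₁/k₂)·C_A^-1.5.
= (0.403×6.250^0.5) / (0.425×6.250^2) = 1.008/16.60 = 0.0607.
The undesired path is higher order in A, so low C_A (CSTR or dilute feed) favours D.

0.0607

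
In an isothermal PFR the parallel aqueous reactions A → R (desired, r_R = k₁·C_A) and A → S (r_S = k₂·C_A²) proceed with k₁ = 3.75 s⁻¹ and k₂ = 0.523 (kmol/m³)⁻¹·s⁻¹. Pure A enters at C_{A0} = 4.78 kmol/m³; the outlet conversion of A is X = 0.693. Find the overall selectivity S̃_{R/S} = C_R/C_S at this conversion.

2.36

C_A = C_{A0}(1−X) = 1.467 kmol/m³.
Along a PFR/batch, dC_R/dC_A = −r_R/(r_R+r_S) = −k₁/(k₁+k₂·C_A).
Integrating from C_{A0} to C_A: C_R = (3.75/0.523)·ln[(3.75+0.523·4.78)/(3.75+0.523·1.47)] = 7.170·ln(6.250/4.517) = 2.328 kmol/m³.
C_S = (C_{A0}−C_A)−C_R = 0.9850 kmol/m³; S̃_{R/S} = 2.328/0.9850 = 2.36.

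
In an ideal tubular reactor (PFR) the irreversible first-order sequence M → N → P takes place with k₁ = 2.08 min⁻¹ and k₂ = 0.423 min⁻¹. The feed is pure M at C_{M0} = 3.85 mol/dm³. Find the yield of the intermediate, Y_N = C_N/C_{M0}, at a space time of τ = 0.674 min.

Solving the coupled first-order balances gives C_N(τ) = [k₁/(k₂−k₁)]·C_{M0}·(e^(−k₁τ) − e^(−k₂τ)).
e^(−k₁τ) = e^(−2.08×0.674) = e^(−1.402) = 0.2461; e^(−k₂τ) = e^(−0.2851) = 0.7519.
C_N = 2.08×3.85/(0.423−2.08) × (0.2461−0.7519) = (-4.833)×(-0.5058) = 2.445 mol/dm³.
Y_N = C_N/C_{M0} = 2.445/3.85 = 0.635.

0.635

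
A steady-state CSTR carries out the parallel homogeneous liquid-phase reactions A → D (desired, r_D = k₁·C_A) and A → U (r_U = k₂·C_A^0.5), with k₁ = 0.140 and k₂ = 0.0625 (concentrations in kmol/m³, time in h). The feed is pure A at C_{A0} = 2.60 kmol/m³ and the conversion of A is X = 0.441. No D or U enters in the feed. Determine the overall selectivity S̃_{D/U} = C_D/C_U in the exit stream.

Exit C_A = C_{A0}(1−X) = 2.60×0.559 = 1.453 kmol/m³.
A CSTR operates uniformly at the exit composition, giving r_D = 0.2035 and r_U = 0.07535 (each k·C_A^n at C_A = 1.453).
Overall selectivity = C_D/C_U = r_Dτ/(r_Uτ) = r_D/r_U = 2.70.

2.70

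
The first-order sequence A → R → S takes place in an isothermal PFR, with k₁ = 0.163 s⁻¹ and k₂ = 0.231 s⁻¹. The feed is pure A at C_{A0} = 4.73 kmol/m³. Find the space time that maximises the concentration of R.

5.13 s

For first-order series the maximum of C_R occurs at τ_opt = ln(k₂/k₁)/(k₂−k₁).
= ln(0.231/0.163)/(0.231−0.163) = ln(1.417)/0.06800 = 0.3487/0.06800 = 5.13 s.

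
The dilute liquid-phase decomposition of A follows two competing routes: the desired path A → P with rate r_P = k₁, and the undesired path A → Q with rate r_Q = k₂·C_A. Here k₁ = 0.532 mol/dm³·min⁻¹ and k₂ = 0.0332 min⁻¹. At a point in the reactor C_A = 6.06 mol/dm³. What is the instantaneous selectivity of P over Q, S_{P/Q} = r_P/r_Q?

S_{P/Q} = r_P/r_Q = (k₁)/(k₂·C_A) = (k₁/k₂)·C_A⁻¹.
= (0.532) / (0.0332×6.060) = 0.5320/0.2012 = 2.64.

2.64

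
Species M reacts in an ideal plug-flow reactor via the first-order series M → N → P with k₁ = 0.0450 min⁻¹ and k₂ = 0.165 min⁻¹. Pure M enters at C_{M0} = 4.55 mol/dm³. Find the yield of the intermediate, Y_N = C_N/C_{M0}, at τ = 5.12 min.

0.137

For first-order series with pure M initially, C_N(τ) = k₁C_{M0}/(k₂−k₁)·(e^(−k₁τ) − e^(−k₂τ)).
e^(−k₁τ) = e^(−0.0450×5.12) = e^(−0.2304) = 0.7942; e^(−k₂τ) = e^(−0.8448) = 0.4296.
C_N = 0.0450×4.55/(0.165−0.0450) × (0.7942−0.4296) = 1.706×0.3646 = 0.6221 mol/dm³.
Y_N = C_N/C_{M0} = 0.6221/4.55 = 0.137.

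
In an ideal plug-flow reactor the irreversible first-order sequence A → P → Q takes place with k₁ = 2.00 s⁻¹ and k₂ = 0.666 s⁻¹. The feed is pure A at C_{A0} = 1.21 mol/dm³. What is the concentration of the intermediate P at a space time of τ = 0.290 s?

0.480 mol/dm³

For first-order series with pure A initially, C_P(τ) = k₁C_{A0}/(k₂−k₁)·(e^(−k₁τ) − e^(−k₂τ)).
e^(−k₁τ) = e^(−2.00×0.290) = e^(−0.5800) = 0.5599; e^(−k₂τ) = e^(−0.1931) = 0.8244.
C_P = 2.00×1.21/(0.666−2.00) × (0.5599−0.8244) = (-1.814)×(-0.2645) = 0.4798 mol/dm³.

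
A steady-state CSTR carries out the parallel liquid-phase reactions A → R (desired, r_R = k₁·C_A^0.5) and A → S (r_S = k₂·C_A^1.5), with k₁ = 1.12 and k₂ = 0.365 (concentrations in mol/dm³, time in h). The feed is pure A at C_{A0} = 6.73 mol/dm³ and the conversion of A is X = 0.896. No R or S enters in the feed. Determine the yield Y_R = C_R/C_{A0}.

Exit C_A = C_{A0}(1−X) = 6.73×0.104 = 0.6999 mol/dm³.
Rates in a CSTR are evaluated at the outlet concentration: r_R = 1.12×0.6999^0.5 = 0.9370, r_S = 0.365×0.6999^1.5 = 0.2137.
Fraction of consumed A going to R: r_R/(r_R+r_S) = 0.8143.
C_R = 0.8143·C_{A0}·X = 0.8143×6.73×0.896 = 4.91 mol/dm³; Y_R = C_R/C_{A0} = 0.730.

0.730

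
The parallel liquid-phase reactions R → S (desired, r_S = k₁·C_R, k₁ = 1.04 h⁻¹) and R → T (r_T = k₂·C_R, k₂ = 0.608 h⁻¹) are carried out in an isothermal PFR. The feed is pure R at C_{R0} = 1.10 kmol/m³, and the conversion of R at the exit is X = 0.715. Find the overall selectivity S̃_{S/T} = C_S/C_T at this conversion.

C_R = C_{R0}(1−X) = 0.3135 kmol/m³.
Both paths are first order in R, so the instantaneous fraction to S is constant: dC_S/d(−C_R) = k₁/(k₁+k₂) = 0.6311.
C_S = 0.6311·(C_{R0}−C_R) = 0.6311×0.7865 = 0.496 kmol/m³.
C_T = (C_{R0}−C_R)−C_S = 0.2902 kmol/m³; S̃_{S/T} = 0.4963/0.2902 = 1.71.

1.71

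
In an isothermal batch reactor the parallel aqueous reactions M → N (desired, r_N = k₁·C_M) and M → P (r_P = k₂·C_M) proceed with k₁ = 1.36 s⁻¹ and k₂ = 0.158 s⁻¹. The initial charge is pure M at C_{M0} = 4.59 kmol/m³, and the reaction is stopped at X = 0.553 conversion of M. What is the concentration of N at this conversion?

2.27 kmol/m³

C_M = C_{M0}(1−X) = 2.052 kmol/m³.
Both paths are first order in M, so the instantaneous fraction to N is constant: dC_N/d(−C_M) = k₁/(k₁+k₂) = 0.8959.
C_N = 0.8959·(C_{M0}−C_M) = 0.8959×2.538 = 2.27 kmol/m³.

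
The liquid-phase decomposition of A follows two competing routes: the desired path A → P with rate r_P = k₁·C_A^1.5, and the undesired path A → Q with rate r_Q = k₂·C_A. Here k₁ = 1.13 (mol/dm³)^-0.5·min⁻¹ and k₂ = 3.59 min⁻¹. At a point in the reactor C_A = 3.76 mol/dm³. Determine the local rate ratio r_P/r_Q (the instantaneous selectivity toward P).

0.610

S_{P/Q} = r_P/r_Q = (k₁·C_A^1.5)/(k₂·C_A) = (k₁/k₂)·C_A^0.5.
= (1.13×3.760^1.5) / (3.59×3.760) = 8.239/13.50 = 0.610.
Since the desired path is higher order in A, keeping C_A high (PFR or concentrated feed) favours P.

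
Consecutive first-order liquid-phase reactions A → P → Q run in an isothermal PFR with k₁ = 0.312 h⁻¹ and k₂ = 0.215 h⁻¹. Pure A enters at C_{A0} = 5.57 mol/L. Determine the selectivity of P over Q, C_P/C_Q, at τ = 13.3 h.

The intermediate concentration in a first-order A→B→C sequence is C_P = k₁C_{A0}(e^(−k₁τ) − e^(−k₂τ))/(k₂−k₁).
e^(−k₁τ) = e^(−0.312×13.3) = e^(−4.150) = 0.01577; e^(−k₂τ) = e^(−2.860) = 0.05730.
C_P = 0.312×5.57/(0.215−0.312) × (0.01577−0.05730) = (-17.92)×(-0.04153) = 0.7440 mol/L.
C_A = C_{A0}e^(−k₁τ) = 0.08784 mol/L, so C_Q = C_{A0}−C_A−C_P = 4.738 mol/L; C_P/C_Q = 0.157.

0.157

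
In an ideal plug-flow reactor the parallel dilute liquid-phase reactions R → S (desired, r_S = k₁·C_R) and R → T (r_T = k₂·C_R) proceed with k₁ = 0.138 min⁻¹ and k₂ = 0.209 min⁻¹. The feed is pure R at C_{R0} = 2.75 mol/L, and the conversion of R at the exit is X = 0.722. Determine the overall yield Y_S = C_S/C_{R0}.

C_R = C_{R0}(1−X) = 0.7645 mol/L.
Both paths are first order in R, so the instantaneous fraction to S is constant: dC_S/d(−C_R) = k₁/(k₁+k₂) = 0.3977.
C_S = 0.3977·(C_{R0}−C_R) = 0.3977×1.986 = 0.790 mol/L.
Y_S = C_S/C_{R0} = 0.7896/2.75 = 0.287.

0.287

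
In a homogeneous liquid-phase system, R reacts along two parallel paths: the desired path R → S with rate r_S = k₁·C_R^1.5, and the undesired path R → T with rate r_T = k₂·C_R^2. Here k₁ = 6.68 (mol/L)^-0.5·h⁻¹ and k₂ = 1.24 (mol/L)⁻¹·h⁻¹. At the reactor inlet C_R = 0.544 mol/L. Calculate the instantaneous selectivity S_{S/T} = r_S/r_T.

S_{S/T} = r_S/r_T = (k₁·C_R^1.5)/(k₂·C_R^2) = (k₁/k₂)·C_R^-0.5.
= (6.68×0.5440^1.5) / (1.24×0.5440^2) = 2.680/0.3670 = 7.30.
The undesired path is higher order in R, so low C_R (CSTR or dilute feed) favours S.

7.30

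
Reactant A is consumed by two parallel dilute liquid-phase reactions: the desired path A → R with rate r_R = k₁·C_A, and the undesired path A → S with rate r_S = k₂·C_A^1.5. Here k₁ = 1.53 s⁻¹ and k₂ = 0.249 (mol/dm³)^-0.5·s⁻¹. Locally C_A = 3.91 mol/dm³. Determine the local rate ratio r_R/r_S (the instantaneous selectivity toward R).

S_{R/S} = r_R/r_S = (k₁·C_A)/(k₂·C_A^1.5) = (k₁/k₂)·C_A^-0.5.
= (1.53×3.910) / (0.249×3.910^1.5) = 5.982/1.925 = 3.11.
The undesired path is higher order in A, so low C_A (CSTR or dilute feed) favours R.

3.11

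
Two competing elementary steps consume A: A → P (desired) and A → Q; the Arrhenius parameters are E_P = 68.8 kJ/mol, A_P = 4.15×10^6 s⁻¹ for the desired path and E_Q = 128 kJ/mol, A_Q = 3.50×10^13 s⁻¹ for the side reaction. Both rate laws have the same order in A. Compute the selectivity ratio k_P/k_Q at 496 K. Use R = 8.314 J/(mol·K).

Since both paths have the same order in A, the concentration cancels and S_{P/Q} = k_P/k_Q = (A_P/A_Q)·exp[(E_Q−E_P)/(RT)].
(E_Q−E_P)/(RT) = (128−68.8)×10³/(8.314×496) = 59200/4124 = 14.36.
k_P/k_Q = (4.15×10^6/3.50×10^13)·exp(14.36) = 1.186×10^-7 × 1.717×10^6 = 0.204.

0.204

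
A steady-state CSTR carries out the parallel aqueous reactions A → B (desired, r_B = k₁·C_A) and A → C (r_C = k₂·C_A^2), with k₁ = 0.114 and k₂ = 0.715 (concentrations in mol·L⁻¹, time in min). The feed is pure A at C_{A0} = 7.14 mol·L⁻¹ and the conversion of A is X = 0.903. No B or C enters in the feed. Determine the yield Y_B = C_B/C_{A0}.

0.169

Exit C_A = C_{A0}(1−X) = 7.14×0.0970 = 0.6926 mol·L⁻¹.
Rates in a CSTR are evaluated at the outlet concentration: r_B = 0.114×0.6926 = 0.07895, r_C = 0.715×0.6926^2 = 0.3430.
Fraction of consumed A going to B: r_B/(r_B+r_C) = 0.1871.
C_B = 0.1871·C_{A0}·X = 0.1871×7.14×0.903 = 1.21 mol·L⁻¹; Y_B = C_B/C_{A0} = 0.169.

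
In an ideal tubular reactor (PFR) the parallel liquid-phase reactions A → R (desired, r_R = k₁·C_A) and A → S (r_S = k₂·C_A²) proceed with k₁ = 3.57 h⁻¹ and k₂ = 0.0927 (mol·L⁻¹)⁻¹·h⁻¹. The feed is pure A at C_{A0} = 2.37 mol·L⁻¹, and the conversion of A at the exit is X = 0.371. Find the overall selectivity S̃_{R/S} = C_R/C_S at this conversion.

C_A = C_{A0}(1−X) = 1.491 mol·L⁻¹.
Along a PFR/batch, dC_R/dC_A = −r_R/(r_R+r_S) = −k₁/(k₁+k₂·C_A).
Integrating from C_{A0} to C_A: C_R = (3.57/0.0927)·ln[(3.57+0.0927·2.37)/(3.57+0.0927·1.49)] = 38.51·ln(3.790/3.708) = 0.8373 mol·L⁻¹.
C_S = (C_{A0}−C_A)−C_R = 0.04194 mol·L⁻¹; S̃_{R/S} = 0.8373/0.04194 = 20.0.

20.0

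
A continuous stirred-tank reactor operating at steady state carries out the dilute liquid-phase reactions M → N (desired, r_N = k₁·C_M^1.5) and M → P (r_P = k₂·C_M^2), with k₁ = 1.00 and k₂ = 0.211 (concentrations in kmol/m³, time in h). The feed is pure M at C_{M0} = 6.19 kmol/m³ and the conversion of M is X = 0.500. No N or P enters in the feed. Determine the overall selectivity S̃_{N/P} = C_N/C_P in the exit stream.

2.69

Exit C_M = C_{M0}(1−X) = 6.19×0.500 = 3.095 kmol/m³.
Rates in a CSTR are evaluated at the outlet concentration: r_N = 1.00×3.095^1.5 = 5.445, r_P = 0.211×3.095^2 = 2.021.
Overall selectivity = C_N/C_P = r_Nτ/(r_Pτ) = r_N/r_P = 2.69.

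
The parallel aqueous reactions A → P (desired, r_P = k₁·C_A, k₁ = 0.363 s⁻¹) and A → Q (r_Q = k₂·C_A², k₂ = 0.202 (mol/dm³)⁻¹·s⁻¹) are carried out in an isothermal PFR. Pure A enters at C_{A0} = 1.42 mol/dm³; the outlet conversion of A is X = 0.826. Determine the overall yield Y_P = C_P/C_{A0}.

C_A = C_{A0}(1−X) = 0.2471 mol/dm³.
Along a PFR/batch, dC_P/dC_A = −r_P/(r_P+r_Q) = −k₁/(k₁+k₂·C_A).
Integrating from C_{A0} to C_A: C_P = (0.363/0.202)·ln[(0.363+0.202·1.42)/(0.363+0.202·0.247)] = 1.797·ln(0.6498/0.4129) = 0.8149 mol/dm³.
Y_P = C_P/C_{A0} = 0.8149/1.42 = 0.574.

0.574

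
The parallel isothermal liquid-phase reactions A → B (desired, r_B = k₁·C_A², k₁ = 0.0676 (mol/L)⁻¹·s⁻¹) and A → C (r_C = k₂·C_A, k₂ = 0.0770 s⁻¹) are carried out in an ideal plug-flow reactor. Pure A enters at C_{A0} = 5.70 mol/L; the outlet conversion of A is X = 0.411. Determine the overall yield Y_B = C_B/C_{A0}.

C_A = C_{A0}(1−X) = 3.357 mol/L.
Along a PFR/batch, dC_C/dC_A = −r_C/(r_B+r_C) = −k₂/(k₂+k₁·C_A).
Integrating from C_{A0} to C_A: C_C = (0.0770/0.0676)·ln[(0.0770+0.0676·5.70)/(0.0770+0.0676·3.36)] = 1.139·ln(0.4623/0.3040) = 0.4777 mol/L.
Then C_B = (C_{A0}−C_A) − C_C = 2.343 − 0.4777 = 1.865 mol/L.
Y_B = C_B/C_{A0} = 1.865/5.70 = 0.327.

0.327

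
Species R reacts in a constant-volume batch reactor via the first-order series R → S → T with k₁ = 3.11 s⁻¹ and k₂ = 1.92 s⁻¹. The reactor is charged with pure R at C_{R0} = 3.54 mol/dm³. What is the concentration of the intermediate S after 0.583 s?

1.51 mol/dm³

Solving the coupled first-order balances gives C_S(t) = [k₁/(k₂−k₁)]·C_{R0}·(e^(−k₁t) − e^(−k₂t)).
e^(−k₁t) = e^(−3.11×0.583) = e^(−1.813) = 0.1631; e^(−k₂t) = e^(−1.119) = 0.3265.
C_S = 3.11×3.54/(1.92−3.11) × (0.1631−0.3265) = (-9.252)×(-0.1633) = 1.511 mol/dm³.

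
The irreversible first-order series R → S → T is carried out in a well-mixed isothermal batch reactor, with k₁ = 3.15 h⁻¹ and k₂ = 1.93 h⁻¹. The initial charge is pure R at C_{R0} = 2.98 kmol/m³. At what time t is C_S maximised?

0.402 h

The intermediate peaks when r₁ = r₂, i.e. k₁e^(−k₁t) = k₂e^(−k₂t), giving t_opt = ln(k₂/k₁)/(k₂−k₁).
= ln(1.93/3.15)/(1.93−3.15) = ln(0.6127)/-1.220 = -0.4899/-1.220 = 0.402 h.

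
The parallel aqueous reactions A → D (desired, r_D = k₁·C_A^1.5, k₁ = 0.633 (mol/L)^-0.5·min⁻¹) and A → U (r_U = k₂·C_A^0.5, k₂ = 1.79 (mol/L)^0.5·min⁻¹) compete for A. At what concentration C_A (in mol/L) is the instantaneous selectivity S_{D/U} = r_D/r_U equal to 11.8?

S_{D/U} = (k₁/k₂)·C_A ⇒ C_A = S·k₂/k₁.
= 11.8×1.79/0.633 = 33.4 mol/L.

33.4 mol/L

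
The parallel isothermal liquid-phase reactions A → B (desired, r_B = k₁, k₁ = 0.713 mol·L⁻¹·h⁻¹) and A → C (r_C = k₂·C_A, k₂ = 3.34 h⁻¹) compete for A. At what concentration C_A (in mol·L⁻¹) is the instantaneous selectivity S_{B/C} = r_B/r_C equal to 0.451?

0.473 mol·L⁻¹

S_{B/C} = (k₁/k₂)·C_A⁻¹ ⇒ C_A = (S·k₂/k₁)^(-1).
= (0.451×3.34/0.713)^(-1) = (2.113)^(-1) = 0.473 mol·L⁻¹.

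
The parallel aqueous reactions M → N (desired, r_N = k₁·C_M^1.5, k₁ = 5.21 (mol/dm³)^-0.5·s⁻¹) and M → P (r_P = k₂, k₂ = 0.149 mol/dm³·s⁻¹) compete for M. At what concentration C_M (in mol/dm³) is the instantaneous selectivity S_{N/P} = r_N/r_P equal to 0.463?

S_{N/P} = (k₁/k₂)·C_M^1.5 ⇒ C_M = (S·k₂/k₁)^(1/1.5).
= (0.463×0.149/5.21)^(0.6667) = (0.01324)^(0.6667) = 0.0560 mol/dm³.

0.0560 mol/dm³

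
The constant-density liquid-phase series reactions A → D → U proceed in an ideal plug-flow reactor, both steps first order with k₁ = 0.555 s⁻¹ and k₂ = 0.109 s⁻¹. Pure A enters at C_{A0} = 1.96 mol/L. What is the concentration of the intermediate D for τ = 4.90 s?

1.27 mol/L

The intermediate concentration in a first-order A→B→C sequence is C_D = k₁C_{A0}(e^(−k₁τ) − e^(−k₂τ))/(k₂−k₁).
e^(−k₁τ) = e^(−0.555×4.90) = e^(−2.720) = 0.06591; e^(−k₂τ) = e^(−0.5341) = 0.5862.
C_D = 0.555×1.96/(0.109−0.555) × (0.06591−0.5862) = (-2.439)×(-0.5203) = 1.269 mol/L.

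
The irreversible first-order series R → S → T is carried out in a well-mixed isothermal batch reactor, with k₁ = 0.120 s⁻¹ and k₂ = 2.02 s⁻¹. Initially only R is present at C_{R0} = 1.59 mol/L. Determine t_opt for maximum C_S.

1.49 s

The intermediate peaks when r₁ = r₂, i.e. k₁e^(−k₁t) = k₂e^(−k₂t), giving t_opt = ln(k₂/k₁)/(k₂−k₁).
= ln(2.02/0.120)/(2.02−0.120) = ln(16.83)/1.900 = 2.823/1.900 = 1.49 s.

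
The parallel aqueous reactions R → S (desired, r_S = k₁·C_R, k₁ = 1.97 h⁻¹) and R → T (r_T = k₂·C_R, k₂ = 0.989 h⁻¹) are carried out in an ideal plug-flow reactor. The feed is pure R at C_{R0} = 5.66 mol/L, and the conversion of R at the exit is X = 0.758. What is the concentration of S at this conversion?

2.86 mol/L

C_R = C_{R0}(1−X) = 1.370 mol/L.
Both paths are first order in R, so the instantaneous fraction to S is constant: dC_S/d(−C_R) = k₁/(k₁+k₂) = 0.6658.
C_S = 0.6658·(C_{R0}−C_R) = 0.6658×4.290 = 2.86 mol/L.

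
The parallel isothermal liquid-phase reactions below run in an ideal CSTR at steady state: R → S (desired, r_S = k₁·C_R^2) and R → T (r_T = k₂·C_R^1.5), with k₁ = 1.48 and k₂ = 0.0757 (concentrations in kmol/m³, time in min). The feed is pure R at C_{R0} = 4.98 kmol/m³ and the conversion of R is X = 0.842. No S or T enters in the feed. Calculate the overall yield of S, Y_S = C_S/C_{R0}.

Exit C_R = C_{R0}(1−X) = 4.98×0.158 = 0.7868 kmol/m³.
Rates in a CSTR are evaluated at the outlet concentration: r_S = 1.48×0.7868^2 = 0.9163, r_T = 0.0757×0.7868^1.5 = 0.05284.
Fraction of consumed R going to S: r_S/(r_S+r_T) = 0.9455.
C_S = 0.9455·C_{R0}·X = 0.9455×4.98×0.842 = 3.96 kmol/m³; Y_S = C_S/C_{R0} = 0.796.

0.796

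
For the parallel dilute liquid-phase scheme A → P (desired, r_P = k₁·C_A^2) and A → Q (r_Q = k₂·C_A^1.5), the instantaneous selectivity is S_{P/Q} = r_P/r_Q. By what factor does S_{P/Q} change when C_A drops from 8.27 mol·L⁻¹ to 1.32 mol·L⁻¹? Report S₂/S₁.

S_{P/Q} = (k₁/k₂)·C_A^0.5, so S₂/S₁ = (C_{A,2}/C_{A,1})^0.5.
= (1.32/8.27)^0.5 = (0.1596)^0.5 = 0.400.
Selectivity toward P falls as C_A falls — high-concentration operation is favoured.

0.400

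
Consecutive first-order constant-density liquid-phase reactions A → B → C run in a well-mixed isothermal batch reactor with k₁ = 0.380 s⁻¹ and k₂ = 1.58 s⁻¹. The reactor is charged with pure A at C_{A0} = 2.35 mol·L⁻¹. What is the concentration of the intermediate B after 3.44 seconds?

The intermediate concentration in a first-order A→B→C sequence is C_B = k₁C_{A0}(e^(−k₁t) − e^(−k₂t))/(k₂−k₁).
e^(−k₁t) = e^(−0.380×3.44) = e^(−1.307) = 0.2706; e^(−k₂t) = e^(−5.435) = 0.004360.
C_B = 0.380×2.35/(1.58−0.380) × (0.2706−0.004360) = 0.7442×0.2662 = 0.1981 mol·L⁻¹.

0.198 mol·L⁻¹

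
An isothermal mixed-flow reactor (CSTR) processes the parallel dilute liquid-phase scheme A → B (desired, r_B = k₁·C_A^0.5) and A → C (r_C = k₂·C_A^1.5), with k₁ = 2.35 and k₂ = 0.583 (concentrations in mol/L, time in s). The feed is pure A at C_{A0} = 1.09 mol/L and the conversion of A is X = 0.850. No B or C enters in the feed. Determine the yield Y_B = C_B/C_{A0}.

Exit C_A = C_{A0}(1−X) = 1.09×0.150 = 0.1635 mol/L.
In a CSTR the entire volume is at exit conditions, so r_B = 2.35×0.1635^0.5 = 0.9502 and r_C = 0.583×0.1635^1.5 = 0.03854.
Fraction of consumed A going to B: r_B/(r_B+r_C) = 0.9610.
C_B = 0.9610·C_{A0}·X = 0.9610×1.09×0.850 = 0.890 mol/L; Y_B = C_B/C_{A0} = 0.817.

0.817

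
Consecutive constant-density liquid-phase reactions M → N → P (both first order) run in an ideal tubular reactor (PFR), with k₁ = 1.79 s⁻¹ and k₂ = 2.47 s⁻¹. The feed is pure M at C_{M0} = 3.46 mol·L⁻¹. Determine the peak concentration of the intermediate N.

1.07 mol·L⁻¹

For a first-order series the maximum intermediate yield is C_{N,max}/C_{M0} = (k₁/k₂)^[k₂/(k₂−k₁)].
= (1.79/2.47)^(2.47/(2.47−1.79)) = (0.7247)^(3.632) = 0.3105.
C_{N,max} = 0.3105×3.46 = 1.07 mol·L⁻¹.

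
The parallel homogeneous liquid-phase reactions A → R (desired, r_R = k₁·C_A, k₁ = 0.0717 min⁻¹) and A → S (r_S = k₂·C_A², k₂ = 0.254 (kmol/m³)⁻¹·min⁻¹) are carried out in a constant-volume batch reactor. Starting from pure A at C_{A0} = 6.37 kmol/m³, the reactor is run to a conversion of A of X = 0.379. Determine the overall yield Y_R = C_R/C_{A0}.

C_A = C_{A0}(1−X) = 3.956 kmol/m³.
Along a PFR/batch, dC_R/dC_A = −r_R/(r_R+r_S) = −k₁/(k₁+k₂·C_A).
Integrating from C_{A0} to C_A: C_R = (0.0717/0.254)·ln[(0.0717+0.254·6.37)/(0.0717+0.254·3.96)] = 0.2823·ln(1.690/1.076) = 0.1273 kmol/m³.
Y_R = C_R/C_{A0} = 0.1273/6.37 = 0.0200.

0.0200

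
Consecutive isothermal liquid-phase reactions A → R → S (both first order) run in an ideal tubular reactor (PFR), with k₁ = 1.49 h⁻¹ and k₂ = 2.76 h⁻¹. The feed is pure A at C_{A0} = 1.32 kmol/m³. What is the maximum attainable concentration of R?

0.346 kmol/m³

At the optimum, C_{R,max}/C_{A0} = (k₁/k₂)^[k₂/(k₂−k₁)].
= (1.49/2.76)^(2.76/(2.76−1.49)) = (0.5399)^(2.173) = 0.2619.
C_{R,max} = 0.2619×1.32 = 0.346 kmol/m³.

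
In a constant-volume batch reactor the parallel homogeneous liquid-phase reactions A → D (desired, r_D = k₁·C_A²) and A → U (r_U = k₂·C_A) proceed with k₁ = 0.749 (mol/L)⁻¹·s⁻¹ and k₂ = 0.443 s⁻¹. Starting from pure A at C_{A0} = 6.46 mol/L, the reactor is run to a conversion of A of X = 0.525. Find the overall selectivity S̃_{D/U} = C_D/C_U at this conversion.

C_A = C_{A0}(1−X) = 3.068 mol/L.
Along a PFR/batch, dC_U/dC_A = −r_U/(r_D+r_U) = −k₂/(k₂+k₁·C_A).
Integrating from C_{A0} to C_A: C_U = (0.443/0.749)·ln[(0.443+0.749·6.46)/(0.443+0.749·3.07)] = 0.5915·ln(5.282/2.741) = 0.3879 mol/L.
Then C_D = (C_{A0}−C_A) − C_U = 3.392 − 0.3879 = 3.004 mol/L.
S̃_{D/U} = C_D/C_U = 3.004/0.3879 = 7.74.

7.74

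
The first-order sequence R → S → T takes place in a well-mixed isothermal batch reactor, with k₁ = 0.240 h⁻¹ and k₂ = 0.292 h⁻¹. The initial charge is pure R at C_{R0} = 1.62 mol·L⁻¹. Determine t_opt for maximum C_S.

Setting dC_S/dt = 0 gives t_opt = ln(k₂/k₁)/(k₂−k₁).
= ln(0.292/0.240)/(0.292−0.240) = ln(1.217)/0.05200 = 0.1961/0.05200 = 3.77 h.

3.77 h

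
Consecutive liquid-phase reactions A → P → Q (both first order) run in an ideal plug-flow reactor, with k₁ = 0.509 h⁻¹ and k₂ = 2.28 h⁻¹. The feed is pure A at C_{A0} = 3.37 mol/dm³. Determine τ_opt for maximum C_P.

For first-order series the maximum of C_P occurs at τ_opt = ln(k₂/k₁)/(k₂−k₁).
= ln(2.28/0.509)/(2.28−0.509) = ln(4.479)/1.771 = 1.499/1.771 = 0.847 h.

0.847 h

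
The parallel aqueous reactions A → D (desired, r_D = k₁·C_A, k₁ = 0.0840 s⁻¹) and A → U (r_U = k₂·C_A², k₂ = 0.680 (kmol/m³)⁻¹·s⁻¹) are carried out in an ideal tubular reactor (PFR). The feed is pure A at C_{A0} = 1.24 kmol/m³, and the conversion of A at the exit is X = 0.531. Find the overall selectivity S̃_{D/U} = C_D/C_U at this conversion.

0.141

C_A = C_{A0}(1−X) = 0.5816 kmol/m³.
Along a PFR/batch, dC_D/dC_A = −r_D/(r_D+r_U) = −k₁/(k₁+k₂·C_A).
Integrating from C_{A0} to C_A: C_D = (0.0840/0.680)·ln[(0.0840+0.680·1.24)/(0.0840+0.680·0.582)] = 0.1235·ln(0.9272/0.4795) = 0.08147 kmol/m³.
C_U = (C_{A0}−C_A)−C_D = 0.5770 kmol/m³; S̃_{D/U} = 0.08147/0.5770 = 0.141.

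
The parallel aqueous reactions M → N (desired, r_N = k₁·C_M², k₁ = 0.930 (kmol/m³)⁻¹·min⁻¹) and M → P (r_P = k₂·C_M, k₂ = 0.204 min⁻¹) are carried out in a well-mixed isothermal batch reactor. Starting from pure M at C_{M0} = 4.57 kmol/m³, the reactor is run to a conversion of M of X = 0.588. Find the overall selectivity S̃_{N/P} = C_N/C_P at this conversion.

C_M = C_{M0}(1−X) = 1.883 kmol/m³.
Along a PFR/batch, dC_P/dC_M = −r_P/(r_N+r_P) = −k₂/(k₂+k₁·C_M).
Integrating from C_{M0} to C_M: C_P = (0.204/0.930)·ln[(0.204+0.930·4.57)/(0.204+0.930·1.88)] = 0.2194·ln(4.454/1.955) = 0.1806 kmol/m³.
Then C_N = (C_{M0}−C_M) − C_P = 2.687 − 0.1806 = 2.507 kmol/m³.
S̃_{N/P} = C_N/C_P = 2.507/0.1806 = 13.9.

13.9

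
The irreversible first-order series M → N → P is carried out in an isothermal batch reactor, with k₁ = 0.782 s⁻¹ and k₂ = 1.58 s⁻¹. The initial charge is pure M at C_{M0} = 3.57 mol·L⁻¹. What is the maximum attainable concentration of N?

For a first-order series the maximum intermediate yield is C_{N,max}/C_{M0} = (k₁/k₂)^[k₂/(k₂−k₁)].
= (0.782/1.58)^(1.58/(1.58−0.782)) = (0.4949)^(1.980) = 0.2484.
C_{N,max} = 0.2484×3.57 = 0.887 mol·L⁻¹.

0.887 mol·L⁻¹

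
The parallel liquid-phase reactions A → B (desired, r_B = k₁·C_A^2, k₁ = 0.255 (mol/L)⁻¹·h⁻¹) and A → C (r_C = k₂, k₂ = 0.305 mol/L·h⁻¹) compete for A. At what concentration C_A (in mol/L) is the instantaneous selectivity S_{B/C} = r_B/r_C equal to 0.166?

S_{B/C} = (k₁/k₂)·C_A^2 ⇒ C_A = (S·k₂/k₁)^(0.5).
= (0.166×0.305/0.255)^(0.5) = (0.1985)^(0.5) = 0.446 mol/L.

0.446 mol/L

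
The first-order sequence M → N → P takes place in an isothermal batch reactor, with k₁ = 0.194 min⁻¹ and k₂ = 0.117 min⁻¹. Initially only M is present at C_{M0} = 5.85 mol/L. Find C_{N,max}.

2.71 mol/L

For a first-order series the maximum intermediate yield is C_{N,max}/C_{M0} = (k₁/k₂)^[k₂/(k₂−k₁)].
= (0.194/0.117)^(0.117/(0.117−0.194)) = (1.658)^(-1.519) = 0.4638.
C_{N,max} = 0.4638×5.85 = 2.71 mol/L.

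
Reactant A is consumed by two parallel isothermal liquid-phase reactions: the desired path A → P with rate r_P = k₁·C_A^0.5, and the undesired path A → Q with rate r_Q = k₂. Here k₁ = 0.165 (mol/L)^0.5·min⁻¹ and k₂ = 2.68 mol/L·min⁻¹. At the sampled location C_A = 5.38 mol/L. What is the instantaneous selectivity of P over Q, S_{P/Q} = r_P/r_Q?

S_{P/Q} = r_P/r_Q = (k₁·C_A^0.5)/(k₂) = (k₁/k₂)·C_A^0.5.
= (0.165×5.380^0.5) / (2.68) = 0.3827/2.680 = 0.143.

0.143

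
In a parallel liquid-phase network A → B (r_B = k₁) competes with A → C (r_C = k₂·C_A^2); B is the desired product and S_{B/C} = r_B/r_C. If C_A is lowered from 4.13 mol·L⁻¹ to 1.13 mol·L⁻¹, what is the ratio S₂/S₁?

S_{B/C} = (k₁/k₂)·C_A^-2, so S₂/S₁ = (C_{A,2}/C_{A,1})^-2.
= (1.13/4.13)^(-2) = (0.2736)^(-2) = 13.4.

13.4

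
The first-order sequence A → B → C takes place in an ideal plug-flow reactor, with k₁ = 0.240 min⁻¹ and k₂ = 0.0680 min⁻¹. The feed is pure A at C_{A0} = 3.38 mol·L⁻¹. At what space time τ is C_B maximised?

7.33 min

The intermediate peaks when r₁ = r₂, i.e. k₁e^(−k₁τ) = k₂e^(−k₂τ), giving τ_opt = ln(k₂/k₁)/(k₂−k₁).
= ln(0.0680/0.240)/(0.0680−0.240) = ln(0.2833)/-0.1720 = -1.261/-0.1720 = 7.33 min.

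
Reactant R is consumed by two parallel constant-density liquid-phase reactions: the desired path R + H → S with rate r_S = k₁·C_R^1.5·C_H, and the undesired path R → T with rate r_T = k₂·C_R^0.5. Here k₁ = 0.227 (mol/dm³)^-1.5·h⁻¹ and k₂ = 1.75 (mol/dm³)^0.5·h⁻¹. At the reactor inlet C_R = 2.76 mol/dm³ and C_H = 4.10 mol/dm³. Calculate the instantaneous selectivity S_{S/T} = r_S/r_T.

S_{S/T} = r_S/r_T = (k₁·C_R^1.5·C_H)/(k₂·C_R^0.5) = (k₁/k₂)·C_R·C_H.
= (0.227×2.760^1.5×4.100) / (1.75×2.760^0.5) = 4.267/2.907 = 1.47.
Since the desired path is higher order in R, keeping C_R high (PFR or concentrated feed) favours S.

1.47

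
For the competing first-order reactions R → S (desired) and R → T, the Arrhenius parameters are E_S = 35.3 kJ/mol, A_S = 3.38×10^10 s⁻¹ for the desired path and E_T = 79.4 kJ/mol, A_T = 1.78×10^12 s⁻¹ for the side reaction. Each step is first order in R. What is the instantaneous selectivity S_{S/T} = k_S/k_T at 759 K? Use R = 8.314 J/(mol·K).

20.6

Since both paths have the same order in R, the concentration cancels and S_{S/T} = k_S/k_T = (A_S/A_T)·exp[(E_T−E_S)/(RT)].
(E_T−E_S)/(RT) = (79.4−35.3)×10³/(8.314×759) = 44100/6310 = 6.989.
k_S/k_T = (3.38×10^10/1.78×10^12)·exp(6.989) = 0.01899 × 1084 = 20.6.
Since E_S < E_T, lowering the temperature improves selectivity toward S.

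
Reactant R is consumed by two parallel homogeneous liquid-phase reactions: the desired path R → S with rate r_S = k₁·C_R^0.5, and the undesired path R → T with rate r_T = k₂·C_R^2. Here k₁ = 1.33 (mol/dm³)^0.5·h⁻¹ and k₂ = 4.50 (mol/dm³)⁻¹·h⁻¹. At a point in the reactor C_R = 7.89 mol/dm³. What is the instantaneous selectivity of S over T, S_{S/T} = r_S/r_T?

0.0133

S_{S/T} = r_S/r_T = (k₁·C_R^0.5)/(k₂·C_R^2) = (k₁/k₂)·C_R^-1.5.
= (1.33×7.890^0.5) / (4.50×7.890^2) = 3.736/280.1 = 0.0133.
The undesired path is higher order in R, so low C_R (CSTR or dilute feed) favours S.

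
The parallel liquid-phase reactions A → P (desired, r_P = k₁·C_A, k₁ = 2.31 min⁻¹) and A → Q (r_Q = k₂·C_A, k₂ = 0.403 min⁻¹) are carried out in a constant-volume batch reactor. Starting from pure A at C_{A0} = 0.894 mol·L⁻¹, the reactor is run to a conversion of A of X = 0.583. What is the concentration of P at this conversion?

0.444 mol·L⁻¹

C_A = C_{A0}(1−X) = 0.3728 mol·L⁻¹.
Both paths are first order in A, so the instantaneous fraction to P is constant: dC_P/d(−C_A) = k₁/(k₁+k₂) = 0.8515.
C_P = 0.8515·(C_{A0}−C_A) = 0.8515×0.5212 = 0.444 mol·L⁻¹.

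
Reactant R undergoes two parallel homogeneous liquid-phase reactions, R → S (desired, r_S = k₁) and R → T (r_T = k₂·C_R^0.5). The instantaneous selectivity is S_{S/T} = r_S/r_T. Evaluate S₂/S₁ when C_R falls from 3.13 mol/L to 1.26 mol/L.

1.58

S_{S/T} = (k₁/k₂)·C_R^-0.5, so S₂/S₁ = (C_{R,2}/C_{R,1})^-0.5.
= (1.26/3.13)^(-0.5) = (0.4026)^(-0.5) = 1.58.
Selectivity toward S rises as C_R falls — low-concentration operation is favoured.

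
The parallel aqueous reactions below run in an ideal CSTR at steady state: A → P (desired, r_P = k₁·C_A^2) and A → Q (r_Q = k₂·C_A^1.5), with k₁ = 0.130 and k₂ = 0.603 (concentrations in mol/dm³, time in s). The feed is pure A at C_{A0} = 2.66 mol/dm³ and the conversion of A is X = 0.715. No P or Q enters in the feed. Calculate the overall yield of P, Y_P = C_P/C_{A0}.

Exit C_A = C_{A0}(1−X) = 2.66×0.285 = 0.7581 mol/dm³.
A CSTR operates uniformly at the exit composition, giving r_P = 0.07471 and r_Q = 0.3980 (each k·C_A^n at C_A = 0.7581).
Fraction of consumed A going to P: r_P/(r_P+r_Q) = 0.1580.
C_P = 0.1580·C_{A0}·X = 0.1580×2.66×0.715 = 0.301 mol/dm³; Y_P = C_P/C_{A0} = 0.113.

0.113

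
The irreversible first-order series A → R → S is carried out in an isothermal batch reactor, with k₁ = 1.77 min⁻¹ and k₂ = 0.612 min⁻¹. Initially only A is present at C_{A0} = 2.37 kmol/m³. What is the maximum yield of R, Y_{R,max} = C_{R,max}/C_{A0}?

0.570

At the optimum, C_{R,max}/C_{A0} = (k₁/k₂)^[k₂/(k₂−k₁)].
= (1.77/0.612)^(0.612/(0.612−1.77)) = (2.892)^(-0.5285) = 0.5705.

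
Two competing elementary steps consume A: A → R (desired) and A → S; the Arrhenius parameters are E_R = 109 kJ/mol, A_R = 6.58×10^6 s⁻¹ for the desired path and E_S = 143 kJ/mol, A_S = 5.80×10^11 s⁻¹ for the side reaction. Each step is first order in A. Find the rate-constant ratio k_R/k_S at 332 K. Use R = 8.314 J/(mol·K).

Since both paths have the same order in A, the concentration cancels and S_{R/S} = k_R/k_S = (A_R/A_S)·exp[(E_S−E_R)/(RT)].
(E_S−E_R)/(RT) = (143−109)×10³/(8.314×332) = 34000/2760 = 12.32.
k_R/k_S = (6.58×10^6/5.80×10^11)·exp(12.32) = 1.134×10^-5 × 2.236×10^5 = 2.54.

2.54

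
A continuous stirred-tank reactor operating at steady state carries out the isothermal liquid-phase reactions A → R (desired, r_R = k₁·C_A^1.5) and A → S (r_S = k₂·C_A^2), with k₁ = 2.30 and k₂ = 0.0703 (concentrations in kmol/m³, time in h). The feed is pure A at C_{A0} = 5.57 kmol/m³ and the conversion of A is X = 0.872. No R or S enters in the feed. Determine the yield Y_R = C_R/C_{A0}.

Exit C_A = C_{A0}(1−X) = 5.57×0.128 = 0.7130 kmol/m³.
Rates in a CSTR are evaluated at the outlet concentration: r_R = 2.30×0.7130^1.5 = 1.385, r_S = 0.0703×0.7130^2 = 0.03573.
Fraction of consumed A going to R: r_R/(r_R+r_S) = 0.9748.
C_R = 0.9748·C_{A0}·X = 0.9748×5.57×0.872 = 4.73 kmol/m³; Y_R = C_R/C_{A0} = 0.850.

0.850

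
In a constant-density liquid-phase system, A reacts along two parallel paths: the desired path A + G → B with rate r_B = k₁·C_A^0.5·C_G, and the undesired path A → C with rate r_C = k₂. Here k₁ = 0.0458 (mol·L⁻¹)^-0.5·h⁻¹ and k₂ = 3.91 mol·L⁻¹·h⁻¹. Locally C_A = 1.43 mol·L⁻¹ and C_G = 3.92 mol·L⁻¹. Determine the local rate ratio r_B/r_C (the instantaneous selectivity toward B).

0.0549

S_{B/C} = r_B/r_C = (k₁·C_A^0.5·C_G)/(k₂) = (k₁/k₂)·C_A^0.5·C_G.
= (0.0458×1.430^0.5×3.920) / (3.91) = 0.2147/3.910 = 0.0549.
Since the desired path is higher order in A, keeping C_A high (PFR or concentrated feed) favours B.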